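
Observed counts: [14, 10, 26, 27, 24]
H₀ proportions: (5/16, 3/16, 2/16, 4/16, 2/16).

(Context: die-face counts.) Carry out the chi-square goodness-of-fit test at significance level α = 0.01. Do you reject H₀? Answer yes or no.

reject H₀: yes

n = 101; E_i = n·p_i = [31.56, 18.94, 12.62, 25.25, 12.62]
χ² = (14−31.56)²/31.56 + (10−18.94)²/18.94 + (26−12.62)²/12.62 + (27−25.25)²/25.25 + (24−12.62)²/12.62 = 38.5300
df = 4
p-value (upper-tail) = 0.00000
At α=0.01: p < α → reject H₀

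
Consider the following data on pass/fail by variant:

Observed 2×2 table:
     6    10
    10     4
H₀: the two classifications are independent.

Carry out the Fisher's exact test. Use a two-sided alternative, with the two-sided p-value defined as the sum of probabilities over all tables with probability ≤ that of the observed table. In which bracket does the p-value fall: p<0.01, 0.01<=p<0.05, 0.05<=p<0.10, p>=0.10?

p-value bracket: 0.05<=p<0.10

Margins: r₁=16, r₂=14, c₁=16, c₂=14, n=30
p_obs = C(16,6)·C(14,10)/C(30,16); sum pmf over tables with pmf ≤ p_obs
p-value (two-sided) = 0.08126
→ bracket: 0.05<=p<0.10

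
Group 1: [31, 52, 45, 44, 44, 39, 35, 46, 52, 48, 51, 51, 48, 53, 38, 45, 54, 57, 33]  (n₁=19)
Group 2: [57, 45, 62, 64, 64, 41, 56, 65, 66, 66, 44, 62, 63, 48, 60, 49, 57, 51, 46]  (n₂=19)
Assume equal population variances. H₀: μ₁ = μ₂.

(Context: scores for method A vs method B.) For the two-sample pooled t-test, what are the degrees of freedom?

df = n₁ + n₂ − 2 = 19 + 19 − 2 = 36

degrees of freedom = 36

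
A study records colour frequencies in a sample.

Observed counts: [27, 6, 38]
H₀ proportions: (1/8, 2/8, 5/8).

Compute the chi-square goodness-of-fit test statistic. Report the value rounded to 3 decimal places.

test statistic = 45.710

n = 71; E_i = n·p_i = [8.88, 17.75, 44.38]
χ² = (27−8.88)²/8.88 + (6−17.75)²/17.75 + (38−44.38)²/44.38 = 45.7099
df = 2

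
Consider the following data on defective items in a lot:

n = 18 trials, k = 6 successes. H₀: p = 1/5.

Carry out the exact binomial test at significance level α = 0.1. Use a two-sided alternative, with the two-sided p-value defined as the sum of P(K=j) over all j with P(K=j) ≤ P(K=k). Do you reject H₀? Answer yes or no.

Exact binomial: n=18, k=6, p₀=1/5=0.2000
P(X=j) = C(n,j)·p₀^j·(1−p₀)^(n−j); p = Σ P(X=j) over j with P(X=j) ≤ P(X=6)
p-value (two-sided) = 0.23200
At α=0.1: p ≥ α → fail to reject H₀

reject H₀: no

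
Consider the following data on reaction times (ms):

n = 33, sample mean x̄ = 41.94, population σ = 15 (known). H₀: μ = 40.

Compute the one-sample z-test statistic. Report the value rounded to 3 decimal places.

SE = σ/√n = 15/√33 = 2.6112
z = (x̄−μ₀)/SE = (41.94−40)/2.6112 = 0.7430

test statistic = 0.743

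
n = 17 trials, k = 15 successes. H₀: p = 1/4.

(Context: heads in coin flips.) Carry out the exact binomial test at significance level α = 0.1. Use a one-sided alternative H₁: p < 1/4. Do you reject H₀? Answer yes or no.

Exact binomial: n=17, k=15, p₀=1/4=0.2500
P(X≤15) from Σ C(n,i)·p₀^i·(1−p₀)^(n−i)
p-value (one-sided, H₁ less) = 1.00000
At α=0.1: p ≥ α → fail to reject H₀

reject H₀: no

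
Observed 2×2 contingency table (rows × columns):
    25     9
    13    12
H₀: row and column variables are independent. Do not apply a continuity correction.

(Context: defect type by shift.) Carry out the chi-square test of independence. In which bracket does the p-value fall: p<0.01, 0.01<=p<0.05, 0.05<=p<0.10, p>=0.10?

Row totals [34, 25], col totals [38, 21], n=59
χ² = (25−21.90)²/21.90 + (9−12.10)²/12.10 + (13−16.10)²/16.10 + (12−8.90)²/8.90 = 2.9129
df = 1
p-value (upper-tail) = 0.08787
→ bracket: 0.05<=p<0.10

p-value bracket: 0.05<=p<0.10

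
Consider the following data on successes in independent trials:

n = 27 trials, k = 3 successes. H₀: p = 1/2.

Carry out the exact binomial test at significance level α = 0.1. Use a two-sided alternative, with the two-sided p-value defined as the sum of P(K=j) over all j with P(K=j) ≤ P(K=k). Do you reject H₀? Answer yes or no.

reject H₀: yes

Exact binomial: n=27, k=3, p₀=1/2=0.5000
P(X=j) = C(n,j)·p₀^j·(1−p₀)^(n−j); p = Σ P(X=j) over j with P(X=j) ≤ P(X=3)
p-value (two-sided) = 0.00005
At α=0.1: p < α → reject H₀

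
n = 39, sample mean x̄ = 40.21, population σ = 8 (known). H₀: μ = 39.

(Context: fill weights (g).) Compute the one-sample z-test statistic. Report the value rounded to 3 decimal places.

SE = σ/√n = 8/√39 = 1.2810
z = (x̄−μ₀)/SE = (40.21−39)/1.2810 = 0.9446

test statistic = 0.945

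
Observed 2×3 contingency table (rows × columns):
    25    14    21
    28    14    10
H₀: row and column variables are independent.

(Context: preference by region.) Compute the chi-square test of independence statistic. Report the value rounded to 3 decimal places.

test statistic = 3.520

Row totals [60, 52], col totals [53, 28, 31], n=112
χ² = (25−28.39)²/28.39 + (14−15.00)²/15.00 + (21−16.61)²/16.61 + (28−24.61)²/24.61 + (14−13.00)²/13.00 + (10−14.39)²/14.39 = 3.5196
df = 2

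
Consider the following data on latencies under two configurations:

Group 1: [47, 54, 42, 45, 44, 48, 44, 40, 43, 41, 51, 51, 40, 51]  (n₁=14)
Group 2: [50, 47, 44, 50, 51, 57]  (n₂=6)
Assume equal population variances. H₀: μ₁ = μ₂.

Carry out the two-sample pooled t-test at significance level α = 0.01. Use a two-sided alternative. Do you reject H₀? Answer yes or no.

reject H₀: no

x̄₁=45.786, s₁=4.594, n₁=14
x̄₂=49.833, s₂=4.355, n₂=6
s_p² = [13·4.594² + 5·4.355²]/18 = 20.5106
SE = √(s_p²·(1/14+1/6)) = 2.2099
t = (45.786−49.833)/2.2099 = -1.8316
df = 18
p-value (two-sided) = 0.08361
At α=0.01: p ≥ α → fail to reject H₀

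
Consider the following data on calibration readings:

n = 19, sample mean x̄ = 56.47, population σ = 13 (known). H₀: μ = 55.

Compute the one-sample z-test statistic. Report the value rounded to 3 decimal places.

test statistic = 0.493

SE = σ/√n = 13/√19 = 2.9824
z = (x̄−μ₀)/SE = (56.47−55)/2.9824 = 0.4929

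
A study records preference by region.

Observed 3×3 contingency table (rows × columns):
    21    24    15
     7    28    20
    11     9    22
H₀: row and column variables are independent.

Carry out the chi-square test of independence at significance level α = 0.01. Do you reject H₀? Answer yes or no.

reject H₀: yes

Row totals [60, 55, 42], col totals [39, 61, 57], n=157
χ² = (21−14.90)²/14.90 + (24−23.31)²/23.31 + (15−21.78)²/21.78 + (7−13.66)²/13.66 + (28−21.37)²/21.37 + (20−19.97)²/19.97 + (11−10.43)²/10.43 + (9−16.32)²/16.32 + (22−15.25)²/15.25 = 16.2343
df = 4
p-value (upper-tail) = 0.00272
At α=0.01: p < α → reject H₀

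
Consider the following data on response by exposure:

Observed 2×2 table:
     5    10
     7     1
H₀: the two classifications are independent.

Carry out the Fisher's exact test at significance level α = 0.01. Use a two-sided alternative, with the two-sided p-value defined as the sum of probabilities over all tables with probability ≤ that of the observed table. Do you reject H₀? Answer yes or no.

Margins: r₁=15, r₂=8, c₁=12, c₂=11, n=23
p_obs = C(15,5)·C(8,7)/C(23,12); sum pmf over tables with pmf ≤ p_obs
p-value (two-sided) = 0.02719
At α=0.01: p ≥ α → fail to reject H₀

reject H₀: no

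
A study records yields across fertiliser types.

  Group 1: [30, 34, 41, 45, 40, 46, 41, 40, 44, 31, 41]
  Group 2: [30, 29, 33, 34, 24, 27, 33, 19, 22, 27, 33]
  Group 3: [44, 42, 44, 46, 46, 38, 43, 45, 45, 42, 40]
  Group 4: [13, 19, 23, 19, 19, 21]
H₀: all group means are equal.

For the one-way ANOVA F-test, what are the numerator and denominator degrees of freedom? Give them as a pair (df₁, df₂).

degrees of freedom = [3, 35]

k = 4 groups, N = 39 total
df = (k−1, N−k) = (4−1, 39−4) = (3, 35)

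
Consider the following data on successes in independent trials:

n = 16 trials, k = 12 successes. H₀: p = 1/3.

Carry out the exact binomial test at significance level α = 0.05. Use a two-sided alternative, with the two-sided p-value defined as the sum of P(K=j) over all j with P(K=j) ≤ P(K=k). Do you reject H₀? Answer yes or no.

reject H₀: yes

Exact binomial: n=16, k=12, p₀=1/3=0.3333
P(X=j) = C(n,j)·p₀^j·(1−p₀)^(n−j); p = Σ P(X=j) over j with P(X=j) ≤ P(X=12)
p-value (two-sided) = 0.00079
At α=0.05: p < α → reject H₀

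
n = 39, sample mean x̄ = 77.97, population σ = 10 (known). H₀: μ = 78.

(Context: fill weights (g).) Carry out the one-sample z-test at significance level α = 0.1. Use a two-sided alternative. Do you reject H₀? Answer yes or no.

reject H₀: no

SE = σ/√n = 10/√39 = 1.6013
z = (x̄−μ₀)/SE = (77.97−78)/1.6013 = -0.0187
p-value (two-sided) = 0.98505
At α=0.1: p ≥ α → fail to reject H₀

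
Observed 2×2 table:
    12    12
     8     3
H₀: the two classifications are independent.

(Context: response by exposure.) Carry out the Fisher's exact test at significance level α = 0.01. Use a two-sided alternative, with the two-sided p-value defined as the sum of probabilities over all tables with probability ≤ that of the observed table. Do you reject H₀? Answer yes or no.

Margins: r₁=24, r₂=11, c₁=20, c₂=15, n=35
p_obs = C(24,12)·C(11,8)/C(35,20); sum pmf over tables with pmf ≤ p_obs
p-value (two-sided) = 0.28142
At α=0.01: p ≥ α → fail to reject H₀

reject H₀: no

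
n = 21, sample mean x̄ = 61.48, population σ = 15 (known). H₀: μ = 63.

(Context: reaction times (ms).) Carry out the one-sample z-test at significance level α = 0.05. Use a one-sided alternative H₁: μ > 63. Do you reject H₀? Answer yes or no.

reject H₀: no

SE = σ/√n = 15/√21 = 3.2733
z = (x̄−μ₀)/SE = (61.48−63)/3.2733 = -0.4644
p-value (one-sided, H₁ greater) = 0.67881
At α=0.05: p ≥ α → fail to reject H₀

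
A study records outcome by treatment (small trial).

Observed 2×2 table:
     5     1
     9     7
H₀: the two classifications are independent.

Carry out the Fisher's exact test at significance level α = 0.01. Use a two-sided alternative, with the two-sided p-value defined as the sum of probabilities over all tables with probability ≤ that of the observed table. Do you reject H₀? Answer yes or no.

reject H₀: no

Margins: r₁=6, r₂=16, c₁=14, c₂=8, n=22
p_obs = C(6,5)·C(16,9)/C(22,14); sum pmf over tables with pmf ≤ p_obs
p-value (two-sided) = 0.35116
At α=0.01: p ≥ α → fail to reject H₀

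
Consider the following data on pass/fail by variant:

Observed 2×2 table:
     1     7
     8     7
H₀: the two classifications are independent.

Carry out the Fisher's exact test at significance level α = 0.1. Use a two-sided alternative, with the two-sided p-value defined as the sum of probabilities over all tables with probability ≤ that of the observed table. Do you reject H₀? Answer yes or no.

Margins: r₁=8, r₂=15, c₁=9, c₂=14, n=23
p_obs = C(8,1)·C(15,8)/C(23,9); sum pmf over tables with pmf ≤ p_obs
p-value (two-sided) = 0.08576
At α=0.1: p < α → reject H₀

reject H₀: yes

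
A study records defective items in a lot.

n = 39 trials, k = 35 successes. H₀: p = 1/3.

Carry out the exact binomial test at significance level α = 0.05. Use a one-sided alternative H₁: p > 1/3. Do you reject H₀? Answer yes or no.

Exact binomial: n=39, k=35, p₀=1/3=0.3333
P(X≥35) from Σ C(n,i)·p₀^i·(1−p₀)^(n−i)
p-value (one-sided, H₁ greater) = 0.00000
At α=0.05: p < α → reject H₀

reject H₀: yes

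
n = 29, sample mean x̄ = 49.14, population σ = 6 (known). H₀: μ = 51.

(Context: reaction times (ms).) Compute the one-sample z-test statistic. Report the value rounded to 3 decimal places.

SE = σ/√n = 6/√29 = 1.1142
z = (x̄−μ₀)/SE = (49.14−51)/1.1142 = -1.6694

test statistic = -1.669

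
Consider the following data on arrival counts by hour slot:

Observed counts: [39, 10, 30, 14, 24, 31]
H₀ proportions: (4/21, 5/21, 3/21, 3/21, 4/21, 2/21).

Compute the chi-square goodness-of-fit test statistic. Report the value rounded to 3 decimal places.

test statistic = 49.242

n = 148; E_i = n·p_i = [28.19, 35.24, 21.14, 21.14, 28.19, 14.10]
χ² = (39−28.19)²/28.19 + (10−35.24)²/35.24 + (30−21.14)²/21.14 + (14−21.14)²/21.14 + (24−28.19)²/28.19 + (31−14.10)²/14.10 = 49.2416
df = 5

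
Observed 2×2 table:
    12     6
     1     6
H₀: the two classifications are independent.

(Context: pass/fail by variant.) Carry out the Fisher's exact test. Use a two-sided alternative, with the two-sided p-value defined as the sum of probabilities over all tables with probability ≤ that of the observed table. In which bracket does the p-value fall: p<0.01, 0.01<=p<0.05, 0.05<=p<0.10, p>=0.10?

Margins: r₁=18, r₂=7, c₁=13, c₂=12, n=25
p_obs = C(18,12)·C(7,1)/C(25,13); sum pmf over tables with pmf ≤ p_obs
p-value (two-sided) = 0.03021
→ bracket: 0.01<=p<0.05

p-value bracket: 0.01<=p<0.05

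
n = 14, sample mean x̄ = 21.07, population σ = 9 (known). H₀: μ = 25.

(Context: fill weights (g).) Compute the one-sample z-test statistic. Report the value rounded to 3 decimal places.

test statistic = -1.634

SE = σ/√n = 9/√14 = 2.4054
z = (x̄−μ₀)/SE = (21.07−25)/2.4054 = -1.6339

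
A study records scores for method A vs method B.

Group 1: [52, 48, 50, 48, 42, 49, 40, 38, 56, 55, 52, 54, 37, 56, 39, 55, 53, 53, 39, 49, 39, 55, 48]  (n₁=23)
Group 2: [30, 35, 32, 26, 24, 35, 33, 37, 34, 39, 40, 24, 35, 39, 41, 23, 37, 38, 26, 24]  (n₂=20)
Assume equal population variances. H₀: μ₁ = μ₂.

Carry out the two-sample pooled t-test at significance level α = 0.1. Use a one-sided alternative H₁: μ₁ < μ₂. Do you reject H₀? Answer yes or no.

x̄₁=48.130, s₁=6.615, n₁=23
x̄₂=32.600, s₂=6.082, n₂=20
s_p² = [22·6.615² + 19·6.082²]/41 = 40.6197
SE = √(s_p²·(1/23+1/20)) = 1.9486
t = (48.130−32.600)/1.9486 = 7.9700
df = 41
p-value (one-sided, H₁ less) = 1.00000
At α=0.1: p ≥ α → fail to reject H₀

reject H₀: no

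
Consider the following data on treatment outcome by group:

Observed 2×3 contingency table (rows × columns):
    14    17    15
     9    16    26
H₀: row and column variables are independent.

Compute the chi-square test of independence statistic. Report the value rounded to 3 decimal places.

Row totals [46, 51], col totals [23, 33, 41], n=97
χ² = (14−10.91)²/10.91 + (17−15.65)²/15.65 + (15−19.44)²/19.44 + (9−12.09)²/12.09 + (16−17.35)²/17.35 + (26−21.56)²/21.56 = 3.8209
df = 2

test statistic = 3.821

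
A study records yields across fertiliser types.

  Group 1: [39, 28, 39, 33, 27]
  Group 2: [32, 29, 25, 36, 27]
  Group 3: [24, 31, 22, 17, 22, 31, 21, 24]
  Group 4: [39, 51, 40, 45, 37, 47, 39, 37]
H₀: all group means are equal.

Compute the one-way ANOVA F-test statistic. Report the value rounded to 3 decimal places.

test statistic = 17.329

Group means [33.20, 29.80, 24.00, 41.88], grand mean 32.385
SSB = Σnᵢ(x̄ᵢ−x̄)² = 1319.679; SSW = ΣΣ(x−x̄ᵢ)² = 558.475
MSB = 1319.679/3 = 439.8929; MSW = 558.475/22 = 25.3852
F = MSB/MSW = 17.3287
df = (3, 22)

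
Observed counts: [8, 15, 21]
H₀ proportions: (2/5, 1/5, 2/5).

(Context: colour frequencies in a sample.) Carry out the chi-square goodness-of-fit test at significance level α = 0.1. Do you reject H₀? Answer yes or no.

reject H₀: yes

n = 44; E_i = n·p_i = [17.60, 8.80, 17.60]
χ² = (8−17.60)²/17.60 + (15−8.80)²/8.80 + (21−17.60)²/17.60 = 10.2614
df = 2
p-value (upper-tail) = 0.00591
At α=0.1: p < α → reject H₀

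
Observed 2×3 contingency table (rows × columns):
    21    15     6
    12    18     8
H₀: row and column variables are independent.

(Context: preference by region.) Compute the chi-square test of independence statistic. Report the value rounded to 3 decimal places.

Row totals [42, 38], col totals [33, 33, 14], n=80
χ² = (21−17.32)²/17.32 + (15−17.32)²/17.32 + (6−7.35)²/7.35 + (12−15.68)²/15.68 + (18−15.68)²/15.68 + (8−6.65)²/6.65 = 2.8200
df = 2

test statistic = 2.820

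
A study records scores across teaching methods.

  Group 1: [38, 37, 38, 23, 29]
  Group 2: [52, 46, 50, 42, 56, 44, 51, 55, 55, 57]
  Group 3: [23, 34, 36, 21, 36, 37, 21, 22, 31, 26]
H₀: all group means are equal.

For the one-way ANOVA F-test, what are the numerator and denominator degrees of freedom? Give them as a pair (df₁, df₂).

k = 3 groups, N = 25 total
df = (k−1, N−k) = (3−1, 25−3) = (2, 22)

degrees of freedom = [2, 22]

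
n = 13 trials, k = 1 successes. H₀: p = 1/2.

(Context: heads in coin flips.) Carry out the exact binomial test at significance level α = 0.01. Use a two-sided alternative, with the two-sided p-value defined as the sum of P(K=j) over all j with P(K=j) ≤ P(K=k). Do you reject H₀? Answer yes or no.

Exact binomial: n=13, k=1, p₀=1/2=0.5000
P(X=j) = C(n,j)·p₀^j·(1−p₀)^(n−j); p = Σ P(X=j) over j with P(X=j) ≤ P(X=1)
p-value (two-sided) = 0.00342
At α=0.01: p < α → reject H₀

reject H₀: yes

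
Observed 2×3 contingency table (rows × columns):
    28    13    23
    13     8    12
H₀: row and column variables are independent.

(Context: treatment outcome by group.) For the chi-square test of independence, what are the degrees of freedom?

degrees of freedom = 2

df = (r−1)(c−1) = (2−1)·(3−1) = 2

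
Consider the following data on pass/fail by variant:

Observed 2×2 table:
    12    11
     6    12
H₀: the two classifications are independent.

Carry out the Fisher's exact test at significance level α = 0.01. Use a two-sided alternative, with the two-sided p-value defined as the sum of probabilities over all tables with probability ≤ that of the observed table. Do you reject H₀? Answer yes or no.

reject H₀: no

Margins: r₁=23, r₂=18, c₁=18, c₂=23, n=41
p_obs = C(23,12)·C(18,6)/C(41,18); sum pmf over tables with pmf ≤ p_obs
p-value (two-sided) = 0.34283
At α=0.01: p ≥ α → fail to reject H₀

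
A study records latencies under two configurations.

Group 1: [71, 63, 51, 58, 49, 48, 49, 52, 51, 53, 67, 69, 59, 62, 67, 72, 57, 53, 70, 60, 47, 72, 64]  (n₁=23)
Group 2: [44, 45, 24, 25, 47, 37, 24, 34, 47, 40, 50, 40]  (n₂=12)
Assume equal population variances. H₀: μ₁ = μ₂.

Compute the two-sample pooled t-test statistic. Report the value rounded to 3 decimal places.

x̄₁=59.304, s₁=8.525, n₁=23
x̄₂=38.083, s₂=9.424, n₂=12
s_p² = [22·8.525² + 11·9.424²]/33 = 78.0541
SE = √(s_p²·(1/23+1/12)) = 3.1461
t = (59.304−38.083)/3.1461 = 6.7451
df = 33

test statistic = 6.745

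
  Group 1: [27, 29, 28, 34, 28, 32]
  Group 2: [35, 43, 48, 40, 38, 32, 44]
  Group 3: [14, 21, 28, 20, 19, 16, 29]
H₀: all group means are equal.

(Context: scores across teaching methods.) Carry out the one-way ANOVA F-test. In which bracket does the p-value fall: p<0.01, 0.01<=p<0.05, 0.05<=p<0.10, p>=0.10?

Group means [29.67, 40.00, 21.00], grand mean 30.250
SSB = Σnᵢ(x̄ᵢ−x̄)² = 1266.417; SSW = ΣΣ(x−x̄ᵢ)² = 411.333
MSB = 1266.417/2 = 633.2083; MSW = 411.333/17 = 24.1961
F = MSB/MSW = 26.1699
df = (2, 17)
p-value (upper-tail) = 0.00001
→ bracket: p<0.01

p-value bracket: p<0.01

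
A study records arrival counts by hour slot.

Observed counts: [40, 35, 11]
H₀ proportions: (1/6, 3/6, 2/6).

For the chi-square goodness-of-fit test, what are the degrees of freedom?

degrees of freedom = 2

df = k − 1 = 3 − 1 = 2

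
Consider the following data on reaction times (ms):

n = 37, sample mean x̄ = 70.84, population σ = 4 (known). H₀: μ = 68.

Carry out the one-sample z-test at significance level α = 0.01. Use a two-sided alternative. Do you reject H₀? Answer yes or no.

reject H₀: yes

SE = σ/√n = 4/√37 = 0.6576
z = (x̄−μ₀)/SE = (70.84−68)/0.6576 = 4.3188
p-value (two-sided) = 0.00002
At α=0.01: p < α → reject H₀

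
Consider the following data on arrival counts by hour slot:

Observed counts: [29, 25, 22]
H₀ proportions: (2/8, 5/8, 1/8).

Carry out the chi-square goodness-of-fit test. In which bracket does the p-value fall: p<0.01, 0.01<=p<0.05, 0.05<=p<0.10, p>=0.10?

n = 76; E_i = n·p_i = [19.00, 47.50, 9.50]
χ² = (29−19.00)²/19.00 + (25−47.50)²/47.50 + (22−9.50)²/9.50 = 32.3684
df = 2
p-value (upper-tail) = 0.00000
→ bracket: p<0.01

p-value bracket: p<0.01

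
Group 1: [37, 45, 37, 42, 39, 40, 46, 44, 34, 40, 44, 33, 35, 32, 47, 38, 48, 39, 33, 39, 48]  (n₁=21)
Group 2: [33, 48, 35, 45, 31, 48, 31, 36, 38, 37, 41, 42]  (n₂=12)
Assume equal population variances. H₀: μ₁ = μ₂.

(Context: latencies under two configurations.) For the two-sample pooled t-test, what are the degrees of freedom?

df = n₁ + n₂ − 2 = 21 + 12 − 2 = 31

degrees of freedom = 31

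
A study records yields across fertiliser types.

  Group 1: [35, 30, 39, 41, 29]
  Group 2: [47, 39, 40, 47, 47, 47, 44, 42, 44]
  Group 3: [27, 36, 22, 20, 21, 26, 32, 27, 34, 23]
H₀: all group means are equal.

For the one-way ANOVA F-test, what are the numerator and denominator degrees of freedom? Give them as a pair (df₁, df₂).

k = 3 groups, N = 24 total
df = (k−1, N−k) = (3−1, 24−3) = (2, 21)

degrees of freedom = [2, 21]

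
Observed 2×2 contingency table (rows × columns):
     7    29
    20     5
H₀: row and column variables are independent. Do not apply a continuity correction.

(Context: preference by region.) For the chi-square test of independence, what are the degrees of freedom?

degrees of freedom = 1

df = (r−1)(c−1) = (2−1)·(2−1) = 1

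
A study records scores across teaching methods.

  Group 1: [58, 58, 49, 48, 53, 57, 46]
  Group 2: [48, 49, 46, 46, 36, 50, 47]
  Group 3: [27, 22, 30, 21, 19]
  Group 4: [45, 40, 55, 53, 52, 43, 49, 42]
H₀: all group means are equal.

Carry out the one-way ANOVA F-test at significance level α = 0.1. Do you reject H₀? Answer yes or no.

Group means [52.71, 46.00, 23.80, 47.38], grand mean 44.037
SSB = Σnᵢ(x̄ᵢ−x̄)² = 2690.859; SSW = ΣΣ(x−x̄ᵢ)² = 590.104
MSB = 2690.859/3 = 896.9531; MSW = 590.104/23 = 25.6567
F = MSB/MSW = 34.9598
df = (3, 23)
p-value (upper-tail) = 0.00000
At α=0.1: p < α → reject H₀

reject H₀: yes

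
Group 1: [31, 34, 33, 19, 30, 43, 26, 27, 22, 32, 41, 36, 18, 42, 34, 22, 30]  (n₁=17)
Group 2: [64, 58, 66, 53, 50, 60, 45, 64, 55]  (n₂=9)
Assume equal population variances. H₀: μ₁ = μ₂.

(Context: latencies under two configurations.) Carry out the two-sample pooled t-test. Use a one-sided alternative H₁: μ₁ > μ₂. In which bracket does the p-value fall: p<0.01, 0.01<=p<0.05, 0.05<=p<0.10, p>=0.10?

p-value bracket: p>=0.10

x̄₁=30.588, s₁=7.616, n₁=17
x̄₂=57.222, s₂=7.085, n₂=9
s_p² = [16·7.616² + 8·7.085²]/24 = 55.4031
SE = √(s_p²·(1/17+1/9)) = 3.0684
t = (30.588−57.222)/3.0684 = -8.6802
df = 24
p-value (one-sided, H₁ greater) = 1.00000
→ bracket: p>=0.10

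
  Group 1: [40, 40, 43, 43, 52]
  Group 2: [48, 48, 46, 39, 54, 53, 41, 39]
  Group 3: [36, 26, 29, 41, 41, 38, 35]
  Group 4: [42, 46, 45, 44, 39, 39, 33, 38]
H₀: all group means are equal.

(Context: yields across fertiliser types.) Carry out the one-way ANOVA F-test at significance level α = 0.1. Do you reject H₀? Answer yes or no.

reject H₀: yes

Group means [43.60, 46.00, 35.14, 40.75], grand mean 41.357
SSB = Σnᵢ(x̄ᵢ−x̄)² = 470.871; SSW = ΣΣ(x−x̄ᵢ)² = 671.557
MSB = 470.871/3 = 156.9571; MSW = 671.557/24 = 27.9815
F = MSB/MSW = 5.6093
df = (3, 24)
p-value (upper-tail) = 0.00463
At α=0.1: p < α → reject H₀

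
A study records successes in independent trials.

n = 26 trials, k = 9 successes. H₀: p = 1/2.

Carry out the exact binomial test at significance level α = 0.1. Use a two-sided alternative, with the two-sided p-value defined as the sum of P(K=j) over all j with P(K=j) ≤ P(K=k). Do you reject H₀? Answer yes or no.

reject H₀: no

Exact binomial: n=26, k=9, p₀=1/2=0.5000
P(X=j) = C(n,j)·p₀^j·(1−p₀)^(n−j); p = Σ P(X=j) over j with P(X=j) ≤ P(X=9)
p-value (two-sided) = 0.16864
At α=0.1: p ≥ α → fail to reject H₀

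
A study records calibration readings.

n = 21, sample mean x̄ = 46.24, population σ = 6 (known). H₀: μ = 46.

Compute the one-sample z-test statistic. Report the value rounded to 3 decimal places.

test statistic = 0.183

SE = σ/√n = 6/√21 = 1.3093
z = (x̄−μ₀)/SE = (46.24−46)/1.3093 = 0.1833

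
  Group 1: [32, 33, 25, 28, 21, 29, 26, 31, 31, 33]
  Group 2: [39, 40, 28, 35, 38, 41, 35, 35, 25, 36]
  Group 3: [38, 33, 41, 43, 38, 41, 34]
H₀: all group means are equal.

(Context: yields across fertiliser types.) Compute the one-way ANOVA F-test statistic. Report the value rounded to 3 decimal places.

test statistic = 10.484

Group means [28.90, 35.20, 38.29], grand mean 33.667
SSB = Σnᵢ(x̄ᵢ−x̄)² = 400.071; SSW = ΣΣ(x−x̄ᵢ)² = 457.929
MSB = 400.071/2 = 200.0357; MSW = 457.929/24 = 19.0804
F = MSB/MSW = 10.4839
df = (2, 24)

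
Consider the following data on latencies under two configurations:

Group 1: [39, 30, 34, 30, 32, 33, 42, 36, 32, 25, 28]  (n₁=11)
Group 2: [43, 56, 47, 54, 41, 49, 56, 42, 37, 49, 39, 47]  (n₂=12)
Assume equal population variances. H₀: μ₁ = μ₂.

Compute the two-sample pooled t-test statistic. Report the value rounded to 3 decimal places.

x̄₁=32.818, s₁=4.854, n₁=11
x̄₂=46.667, s₂=6.457, n₂=12
s_p² = [10·4.854² + 11·6.457²]/21 = 33.0620
SE = √(s_p²·(1/11+1/12)) = 2.4002
t = (32.818−46.667)/2.4002 = -5.7698
df = 21

test statistic = -5.770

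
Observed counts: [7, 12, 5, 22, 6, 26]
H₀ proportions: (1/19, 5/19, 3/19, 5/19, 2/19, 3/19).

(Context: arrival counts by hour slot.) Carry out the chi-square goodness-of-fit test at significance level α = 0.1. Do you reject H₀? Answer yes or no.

reject H₀: yes

n = 78; E_i = n·p_i = [4.11, 20.53, 12.32, 20.53, 8.21, 12.32]
χ² = (7−4.11)²/4.11 + (12−20.53)²/20.53 + (5−12.32)²/12.32 + (22−20.53)²/20.53 + (6−8.21)²/8.21 + (26−12.32)²/12.32 = 25.8342
df = 5
p-value (upper-tail) = 0.00010
At α=0.1: p < α → reject H₀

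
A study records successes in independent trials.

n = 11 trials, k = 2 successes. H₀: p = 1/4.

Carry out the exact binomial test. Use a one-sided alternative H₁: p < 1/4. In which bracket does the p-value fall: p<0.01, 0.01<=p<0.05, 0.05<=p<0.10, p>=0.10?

p-value bracket: p>=0.10

Exact binomial: n=11, k=2, p₀=1/4=0.2500
P(X≤2) from Σ C(n,i)·p₀^i·(1−p₀)^(n−i)
p-value (one-sided, H₁ less) = 0.45520
→ bracket: p>=0.10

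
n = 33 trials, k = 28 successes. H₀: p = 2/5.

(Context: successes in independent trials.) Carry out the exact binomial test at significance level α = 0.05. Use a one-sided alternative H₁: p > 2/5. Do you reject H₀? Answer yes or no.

reject H₀: yes

Exact binomial: n=33, k=28, p₀=2/5=0.4000
P(X≥28) from Σ C(n,i)·p₀^i·(1−p₀)^(n−i)
p-value (one-sided, H₁ greater) = 0.00000
At α=0.05: p < α → reject H₀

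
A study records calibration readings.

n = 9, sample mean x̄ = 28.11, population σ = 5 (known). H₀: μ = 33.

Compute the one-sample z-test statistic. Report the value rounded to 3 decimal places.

test statistic = -2.934

SE = σ/√n = 5/√9 = 1.6667
z = (x̄−μ₀)/SE = (28.11−33)/1.6667 = -2.9340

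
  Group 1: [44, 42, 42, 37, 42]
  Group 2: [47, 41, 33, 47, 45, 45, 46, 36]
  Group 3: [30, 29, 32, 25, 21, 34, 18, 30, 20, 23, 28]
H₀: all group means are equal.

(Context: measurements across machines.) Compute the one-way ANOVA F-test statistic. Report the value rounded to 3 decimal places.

test statistic = 30.621

Group means [41.40, 42.50, 26.36], grand mean 34.875
SSB = Σnᵢ(x̄ᵢ−x̄)² = 1474.880; SSW = ΣΣ(x−x̄ᵢ)² = 505.745
MSB = 1474.880/2 = 737.4398; MSW = 505.745/21 = 24.0831
F = MSB/MSW = 30.6206
df = (2, 21)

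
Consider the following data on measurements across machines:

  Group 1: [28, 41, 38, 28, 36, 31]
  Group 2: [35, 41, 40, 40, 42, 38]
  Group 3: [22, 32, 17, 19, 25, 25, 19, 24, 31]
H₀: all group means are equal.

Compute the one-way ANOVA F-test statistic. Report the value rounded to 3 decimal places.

Group means [33.67, 39.33, 23.78], grand mean 31.048
SSB = Σnᵢ(x̄ᵢ−x̄)² = 928.730; SSW = ΣΣ(x−x̄ᵢ)² = 398.222
MSB = 928.730/2 = 464.3651; MSW = 398.222/18 = 22.1235
F = MSB/MSW = 20.9897
df = (2, 18)

test statistic = 20.990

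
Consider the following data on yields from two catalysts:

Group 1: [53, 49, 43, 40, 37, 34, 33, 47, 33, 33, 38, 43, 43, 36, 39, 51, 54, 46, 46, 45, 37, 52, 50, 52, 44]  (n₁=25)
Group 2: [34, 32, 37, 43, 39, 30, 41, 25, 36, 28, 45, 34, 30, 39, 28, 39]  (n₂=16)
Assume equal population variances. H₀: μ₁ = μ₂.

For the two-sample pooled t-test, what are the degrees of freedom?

df = n₁ + n₂ − 2 = 25 + 16 − 2 = 39

degrees of freedom = 39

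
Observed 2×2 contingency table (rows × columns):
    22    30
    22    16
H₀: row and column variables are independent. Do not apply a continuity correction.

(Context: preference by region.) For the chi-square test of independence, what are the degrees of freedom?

degrees of freedom = 1

df = (r−1)(c−1) = (2−1)·(2−1) = 1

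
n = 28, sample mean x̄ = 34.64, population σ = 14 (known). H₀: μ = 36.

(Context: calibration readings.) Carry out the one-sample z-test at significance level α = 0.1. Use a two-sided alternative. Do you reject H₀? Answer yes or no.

SE = σ/√n = 14/√28 = 2.6458
z = (x̄−μ₀)/SE = (34.64−36)/2.6458 = -0.5140
p-value (two-sided) = 0.60723
At α=0.1: p ≥ α → fail to reject H₀

reject H₀: no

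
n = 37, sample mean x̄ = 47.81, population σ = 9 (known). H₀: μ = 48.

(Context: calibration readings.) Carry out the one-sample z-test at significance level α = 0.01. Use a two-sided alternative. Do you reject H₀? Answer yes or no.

SE = σ/√n = 9/√37 = 1.4796
z = (x̄−μ₀)/SE = (47.81−48)/1.4796 = -0.1284
p-value (two-sided) = 0.89782
At α=0.01: p ≥ α → fail to reject H₀

reject H₀: no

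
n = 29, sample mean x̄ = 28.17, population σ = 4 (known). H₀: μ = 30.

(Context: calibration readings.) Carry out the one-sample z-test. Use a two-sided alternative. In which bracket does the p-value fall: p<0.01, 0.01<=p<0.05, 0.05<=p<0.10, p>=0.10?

SE = σ/√n = 4/√29 = 0.7428
z = (x̄−μ₀)/SE = (28.17−30)/0.7428 = -2.4637
p-value (two-sided) = 0.01375
→ bracket: 0.01<=p<0.05

p-value bracket: 0.01<=p<0.05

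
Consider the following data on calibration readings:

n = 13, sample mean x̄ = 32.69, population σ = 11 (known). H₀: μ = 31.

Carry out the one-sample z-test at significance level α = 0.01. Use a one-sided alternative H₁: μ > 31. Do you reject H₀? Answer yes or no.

reject H₀: no

SE = σ/√n = 11/√13 = 3.0509
z = (x̄−μ₀)/SE = (32.69−31)/3.0509 = 0.5539
p-value (one-sided, H₁ greater) = 0.28981
At α=0.01: p ≥ α → fail to reject H₀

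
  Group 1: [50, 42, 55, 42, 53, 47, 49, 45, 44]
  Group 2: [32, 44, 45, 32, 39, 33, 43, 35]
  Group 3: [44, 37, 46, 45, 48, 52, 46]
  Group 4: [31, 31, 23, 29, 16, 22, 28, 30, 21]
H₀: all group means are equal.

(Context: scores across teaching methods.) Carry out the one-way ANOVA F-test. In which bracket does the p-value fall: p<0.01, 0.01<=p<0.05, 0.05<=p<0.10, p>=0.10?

Group means [47.44, 37.88, 45.43, 25.67], grand mean 38.758
SSB = Σnᵢ(x̄ᵢ−x̄)² = 2539.249; SSW = ΣΣ(x−x̄ᵢ)² = 742.812
MSB = 2539.249/3 = 846.4164; MSW = 742.812/29 = 25.6142
F = MSB/MSW = 33.0448
df = (3, 29)
p-value (upper-tail) = 0.00000
→ bracket: p<0.01

p-value bracket: p<0.01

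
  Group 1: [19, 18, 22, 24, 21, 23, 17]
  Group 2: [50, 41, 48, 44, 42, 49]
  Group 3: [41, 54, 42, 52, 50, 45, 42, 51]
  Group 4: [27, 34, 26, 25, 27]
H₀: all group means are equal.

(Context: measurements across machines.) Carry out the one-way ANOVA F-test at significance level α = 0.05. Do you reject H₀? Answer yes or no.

Group means [20.57, 45.67, 47.12, 27.80], grand mean 35.923
SSB = Σnᵢ(x̄ᵢ−x̄)² = 3553.124; SSW = ΣΣ(x−x̄ᵢ)² = 354.723
MSB = 3553.124/3 = 1184.3745; MSW = 354.723/22 = 16.1238
F = MSB/MSW = 73.4553
df = (3, 22)
p-value (upper-tail) = 0.00000
At α=0.05: p < α → reject H₀

reject H₀: yes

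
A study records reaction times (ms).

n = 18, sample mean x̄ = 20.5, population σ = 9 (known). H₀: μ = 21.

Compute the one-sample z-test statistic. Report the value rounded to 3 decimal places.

test statistic = -0.236

SE = σ/√n = 9/√18 = 2.1213
z = (x̄−μ₀)/SE = (20.5−21)/2.1213 = -0.2357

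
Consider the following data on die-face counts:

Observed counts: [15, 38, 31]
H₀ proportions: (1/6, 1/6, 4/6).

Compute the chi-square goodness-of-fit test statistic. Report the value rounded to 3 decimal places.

n = 84; E_i = n·p_i = [14.00, 14.00, 56.00]
χ² = (15−14.00)²/14.00 + (38−14.00)²/14.00 + (31−56.00)²/56.00 = 52.3750
df = 2

test statistic = 52.375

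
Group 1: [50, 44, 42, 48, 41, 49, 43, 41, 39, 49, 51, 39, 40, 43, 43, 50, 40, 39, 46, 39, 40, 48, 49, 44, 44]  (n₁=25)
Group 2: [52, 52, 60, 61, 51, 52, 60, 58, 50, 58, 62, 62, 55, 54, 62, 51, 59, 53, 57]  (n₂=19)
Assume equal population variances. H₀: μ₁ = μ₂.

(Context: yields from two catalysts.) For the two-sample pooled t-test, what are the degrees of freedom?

degrees of freedom = 42

df = n₁ + n₂ − 2 = 25 + 19 − 2 = 42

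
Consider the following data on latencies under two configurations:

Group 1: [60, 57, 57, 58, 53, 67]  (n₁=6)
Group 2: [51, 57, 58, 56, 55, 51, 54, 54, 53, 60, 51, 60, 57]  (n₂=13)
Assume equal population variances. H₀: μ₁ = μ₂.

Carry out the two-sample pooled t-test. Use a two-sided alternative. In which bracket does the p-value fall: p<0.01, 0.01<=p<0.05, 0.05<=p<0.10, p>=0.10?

p-value bracket: 0.05<=p<0.10

x̄₁=58.667, s₁=4.676, n₁=6
x̄₂=55.154, s₂=3.184, n₂=13
s_p² = [5·4.676² + 12·3.184²]/17 = 13.5897
SE = √(s_p²·(1/6+1/13)) = 1.8194
t = (58.667−55.154)/1.8194 = 1.9307
df = 17
p-value (two-sided) = 0.07037
→ bracket: 0.05<=p<0.10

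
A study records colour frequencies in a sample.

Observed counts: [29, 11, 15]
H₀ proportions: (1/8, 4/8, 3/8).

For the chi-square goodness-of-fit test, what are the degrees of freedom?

df = k − 1 = 3 − 1 = 2

degrees of freedom = 2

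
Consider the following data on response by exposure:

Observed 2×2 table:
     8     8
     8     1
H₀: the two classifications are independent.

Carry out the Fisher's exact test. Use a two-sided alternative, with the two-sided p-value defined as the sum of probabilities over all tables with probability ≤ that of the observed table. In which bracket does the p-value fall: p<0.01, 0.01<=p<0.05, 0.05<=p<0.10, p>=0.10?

Margins: r₁=16, r₂=9, c₁=16, c₂=9, n=25
p_obs = C(16,8)·C(9,8)/C(25,16); sum pmf over tables with pmf ≤ p_obs
p-value (two-sided) = 0.08751
→ bracket: 0.05<=p<0.10

p-value bracket: 0.05<=p<0.10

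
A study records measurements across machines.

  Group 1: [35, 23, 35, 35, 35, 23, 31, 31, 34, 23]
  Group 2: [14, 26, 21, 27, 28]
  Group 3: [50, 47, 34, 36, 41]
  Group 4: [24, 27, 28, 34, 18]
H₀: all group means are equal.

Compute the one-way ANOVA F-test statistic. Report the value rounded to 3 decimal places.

test statistic = 9.433

Group means [30.50, 23.20, 41.60, 26.20], grand mean 30.400
SSB = Σnᵢ(x̄ᵢ−x̄)² = 974.700; SSW = ΣΣ(x−x̄ᵢ)² = 723.300
MSB = 974.700/3 = 324.9000; MSW = 723.300/21 = 34.4429
F = MSB/MSW = 9.4330
df = (3, 21)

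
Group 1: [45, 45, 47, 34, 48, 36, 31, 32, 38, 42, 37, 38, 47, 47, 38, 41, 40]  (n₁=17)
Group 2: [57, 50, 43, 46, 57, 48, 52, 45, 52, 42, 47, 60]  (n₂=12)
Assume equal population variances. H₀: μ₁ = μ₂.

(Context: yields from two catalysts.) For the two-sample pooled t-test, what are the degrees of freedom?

degrees of freedom = 27

df = n₁ + n₂ − 2 = 17 + 12 − 2 = 27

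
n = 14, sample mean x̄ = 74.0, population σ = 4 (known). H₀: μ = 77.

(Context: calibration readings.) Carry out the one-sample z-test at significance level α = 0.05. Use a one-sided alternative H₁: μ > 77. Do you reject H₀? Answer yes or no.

reject H₀: no

SE = σ/√n = 4/√14 = 1.0690
z = (x̄−μ₀)/SE = (74.0−77)/1.0690 = -2.8062
p-value (one-sided, H₁ greater) = 0.99749
At α=0.05: p ≥ α → fail to reject H₀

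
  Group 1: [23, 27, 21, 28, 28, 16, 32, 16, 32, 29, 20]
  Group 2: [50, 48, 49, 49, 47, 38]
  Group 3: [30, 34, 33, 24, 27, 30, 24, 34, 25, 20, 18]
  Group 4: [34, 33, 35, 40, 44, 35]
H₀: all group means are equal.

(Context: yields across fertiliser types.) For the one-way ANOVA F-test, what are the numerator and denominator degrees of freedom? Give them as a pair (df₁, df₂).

degrees of freedom = [3, 30]

k = 4 groups, N = 34 total
df = (k−1, N−k) = (4−1, 34−4) = (3, 30)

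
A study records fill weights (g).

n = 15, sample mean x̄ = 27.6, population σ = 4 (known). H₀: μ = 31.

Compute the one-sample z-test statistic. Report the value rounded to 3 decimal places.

SE = σ/√n = 4/√15 = 1.0328
z = (x̄−μ₀)/SE = (27.6−31)/1.0328 = -3.2920

test statistic = -3.292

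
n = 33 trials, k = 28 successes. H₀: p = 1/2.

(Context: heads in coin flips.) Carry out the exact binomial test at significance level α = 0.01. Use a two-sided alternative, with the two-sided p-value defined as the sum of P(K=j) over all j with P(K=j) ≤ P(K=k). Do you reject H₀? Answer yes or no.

Exact binomial: n=33, k=28, p₀=1/2=0.5000
P(X=j) = C(n,j)·p₀^j·(1−p₀)^(n−j); p = Σ P(X=j) over j with P(X=j) ≤ P(X=28)
p-value (two-sided) = 0.00007
At α=0.01: p < α → reject H₀

reject H₀: yes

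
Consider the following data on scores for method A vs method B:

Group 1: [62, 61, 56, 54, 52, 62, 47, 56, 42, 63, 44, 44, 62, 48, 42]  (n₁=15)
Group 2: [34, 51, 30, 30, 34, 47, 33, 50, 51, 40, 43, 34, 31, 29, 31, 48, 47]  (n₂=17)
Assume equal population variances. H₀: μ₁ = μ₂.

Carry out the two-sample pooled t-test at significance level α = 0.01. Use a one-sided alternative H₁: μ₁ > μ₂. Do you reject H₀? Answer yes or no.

x̄₁=53.000, s₁=7.982, n₁=15
x̄₂=39.000, s₂=8.426, n₂=17
s_p² = [14·7.982² + 16·8.426²]/30 = 67.6000
SE = √(s_p²·(1/15+1/17)) = 2.9126
t = (53.000−39.000)/2.9126 = 4.8067
df = 30
p-value (one-sided, H₁ greater) = 0.00002
At α=0.01: p < α → reject H₀

reject H₀: yes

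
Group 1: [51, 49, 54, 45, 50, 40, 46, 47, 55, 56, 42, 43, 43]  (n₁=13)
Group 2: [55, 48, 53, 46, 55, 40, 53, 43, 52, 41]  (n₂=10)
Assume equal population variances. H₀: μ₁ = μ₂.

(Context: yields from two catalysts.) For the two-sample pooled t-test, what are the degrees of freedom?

df = n₁ + n₂ − 2 = 13 + 10 − 2 = 21

degrees of freedom = 21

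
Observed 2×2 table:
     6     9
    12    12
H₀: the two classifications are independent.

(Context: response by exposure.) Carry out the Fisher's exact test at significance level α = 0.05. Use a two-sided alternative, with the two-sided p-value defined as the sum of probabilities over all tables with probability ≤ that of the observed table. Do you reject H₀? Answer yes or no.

reject H₀: no

Margins: r₁=15, r₂=24, c₁=18, c₂=21, n=39
p_obs = C(15,6)·C(24,12)/C(39,18); sum pmf over tables with pmf ≤ p_obs
p-value (two-sided) = 0.74242
At α=0.05: p ≥ α → fail to reject H₀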